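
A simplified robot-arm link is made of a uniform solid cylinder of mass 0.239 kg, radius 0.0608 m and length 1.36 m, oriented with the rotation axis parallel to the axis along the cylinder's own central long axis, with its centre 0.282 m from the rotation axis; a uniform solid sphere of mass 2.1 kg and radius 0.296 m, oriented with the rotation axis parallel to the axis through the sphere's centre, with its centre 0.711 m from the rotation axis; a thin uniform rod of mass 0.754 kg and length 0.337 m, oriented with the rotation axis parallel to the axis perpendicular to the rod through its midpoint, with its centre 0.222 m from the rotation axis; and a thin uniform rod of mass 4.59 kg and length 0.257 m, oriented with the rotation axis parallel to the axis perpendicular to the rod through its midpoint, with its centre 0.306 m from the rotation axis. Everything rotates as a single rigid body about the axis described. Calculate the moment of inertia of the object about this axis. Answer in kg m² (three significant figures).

Solid cylinder: I_cm = (1/2)MR² = (1/2)(0.239)(0.0608)² = 0.00044175 kg m²; centre at d = 0.282 m, so the parallel axis theorem gives I = 0.00044175 + (0.239)(0.282)² = 0.019448 kg m².
Solid sphere: I_cm = (2/5)MR² = (2/5)(2.1)(0.296)² = 0.073597 kg m²; centre at d = 0.711 m, so the parallel axis theorem gives I = 0.073597 + (2.1)(0.711)² = 1.1352 kg m².
Thin rod: I_cm = (1/12)ML² = (1/12)(0.754)(0.337)² = 0.0071359 kg m²; centre at d = 0.222 m, so the parallel axis theorem gives I = 0.0071359 + (0.754)(0.222)² = 0.044296 kg m².
Thin rod: I_cm = (1/12)ML² = (1/12)(4.59)(0.257)² = 0.025264 kg m²; centre at d = 0.306 m, so the parallel axis theorem gives I = 0.025264 + (4.59)(0.306)² = 0.45505 kg m².
Total I = 0.019448 + 1.1352 + 0.044296 + 0.45505 = 1.654 kg m².

1.65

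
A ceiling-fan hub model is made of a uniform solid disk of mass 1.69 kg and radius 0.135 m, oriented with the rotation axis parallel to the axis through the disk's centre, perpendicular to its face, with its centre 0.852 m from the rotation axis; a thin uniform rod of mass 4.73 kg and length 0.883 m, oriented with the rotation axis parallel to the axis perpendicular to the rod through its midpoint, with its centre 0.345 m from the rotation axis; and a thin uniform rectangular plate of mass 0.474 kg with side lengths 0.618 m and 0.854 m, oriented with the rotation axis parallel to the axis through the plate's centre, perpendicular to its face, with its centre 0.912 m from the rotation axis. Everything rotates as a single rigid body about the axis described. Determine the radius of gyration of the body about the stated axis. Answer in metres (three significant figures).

Solid disk: I_cm = (1/2)MR² = (1/2)(1.69)(0.135)² = 0.0154 kg m²; centre at d = 0.852 m, so the parallel axis theorem gives I = 0.0154 + (1.69)(0.852)² = 1.2422 kg m².
Thin rod: I_cm = (1/12)ML² = (1/12)(4.73)(0.883)² = 0.30733 kg m²; centre at d = 0.345 m, so the parallel axis theorem gives I = 0.30733 + (4.73)(0.345)² = 0.87032 kg m².
Rectangular plate: I_cm = (1/12)M(a²+b²) = (1/12)(0.474)[(0.618)² + (0.854)²] = 0.043894 kg m²; centre at d = 0.912 m, so the parallel axis theorem gives I = 0.043894 + (0.474)(0.912)² = 0.43814 kg m².
Total I = 2.5506 kg m²; total mass M = 6.894 kg.
k = √(I/M) = √(2.5506/6.894) = 0.60826 m.

0.608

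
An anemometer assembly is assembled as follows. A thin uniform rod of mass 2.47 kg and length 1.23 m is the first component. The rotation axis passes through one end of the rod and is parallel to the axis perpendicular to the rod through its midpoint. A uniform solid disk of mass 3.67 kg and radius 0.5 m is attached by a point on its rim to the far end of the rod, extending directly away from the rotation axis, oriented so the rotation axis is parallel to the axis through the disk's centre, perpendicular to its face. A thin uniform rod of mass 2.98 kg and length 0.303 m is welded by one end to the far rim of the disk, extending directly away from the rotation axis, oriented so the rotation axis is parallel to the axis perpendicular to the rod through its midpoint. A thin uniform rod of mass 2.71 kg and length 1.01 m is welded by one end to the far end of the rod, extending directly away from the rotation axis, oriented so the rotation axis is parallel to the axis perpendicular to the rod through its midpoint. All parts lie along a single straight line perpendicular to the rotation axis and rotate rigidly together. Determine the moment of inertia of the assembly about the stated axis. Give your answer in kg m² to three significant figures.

54.9

Thin rod: I_cm = (1/12)ML² = (1/12)(2.47)(1.23)² = 0.31141 kg m²; centre at d = 0.615 m, so I = I_cm + Md² gives I = 0.31141 + (2.47)(0.615)² = 1.2456 kg m².
Solid disk: I_cm = (1/2)MR² = (1/2)(3.67)(0.5)² = 0.45875 kg m²; centre at d = 0.615 + 0.615 + 0.5 = 1.73 m, so I = I_cm + Md² gives I = 0.45875 + (3.67)(1.73)² = 11.443 kg m².
Thin rod: I_cm = (1/12)ML² = (1/12)(2.98)(0.303)² = 0.022799 kg m²; centre at d = 0.615 + 0.615 + 0.5 + 0.5 + 0.1515 = 2.3815 m, so I = I_cm + Md² gives I = 0.022799 + (2.98)(2.3815)² = 16.924 kg m².
Thin rod: I_cm = (1/12)ML² = (1/12)(2.71)(1.01)² = 0.23037 kg m²; centre at d = 0.615 + 0.615 + 0.5 + 0.5 + 0.1515 + 0.1515 + 0.505 = 3.038 m, so I = I_cm + Md² gives I = 0.23037 + (2.71)(3.038)² = 25.242 kg m².
Total I = 1.2456 + 11.443 + 16.924 + 25.242 = 54.854 kg m².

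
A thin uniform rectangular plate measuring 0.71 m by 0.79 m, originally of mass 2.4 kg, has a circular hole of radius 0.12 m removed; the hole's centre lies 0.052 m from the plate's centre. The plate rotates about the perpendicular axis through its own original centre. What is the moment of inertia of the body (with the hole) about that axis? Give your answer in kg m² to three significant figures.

0.224

Unpierced body about its centre: I₀ = (1/12)M(a²+b²) = (1/12)(2.4)[(0.71)² + (0.79)²] = 0.22564 kg m².
The removed disk has mass m = M·πr²/(ab) = (2.4)·π(0.12)²/(0.71·0.79) = 0.19357 kg (same uniform areal density).
Its moment of inertia about the rotation axis (parallel-axis theorem): I_hole = (1/2)mr² + md² = (1/2)(0.19357)(0.12)² + (0.19357)(0.052)² = 0.0019171 kg m².
Treating the hole as negative mass, I = I₀ − I_hole = 0.22564 − 0.0019171 = 0.22372 kg m².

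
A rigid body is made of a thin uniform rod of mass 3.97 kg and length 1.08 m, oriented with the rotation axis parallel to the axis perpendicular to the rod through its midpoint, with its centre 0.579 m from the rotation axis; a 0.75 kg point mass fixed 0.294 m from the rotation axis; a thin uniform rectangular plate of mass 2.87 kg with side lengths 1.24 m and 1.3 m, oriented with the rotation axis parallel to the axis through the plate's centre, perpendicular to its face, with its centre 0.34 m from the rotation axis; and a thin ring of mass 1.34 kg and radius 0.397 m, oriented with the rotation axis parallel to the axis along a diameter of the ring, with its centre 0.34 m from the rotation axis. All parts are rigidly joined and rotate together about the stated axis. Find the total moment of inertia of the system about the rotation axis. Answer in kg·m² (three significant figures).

Thin rod: I_cm = (1/12)ML² = (1/12)(3.97)(1.08)² = 0.38588 kg·m²; centre at d = 0.579 m, so I = I_cm + Md² gives I = 0.38588 + (3.97)(0.579)² = 1.7168 kg·m².
Point mass: I_cm = 0; centre at d = 0.294 m, so I = I_cm + Md² gives I = 0 + (0.75)(0.294)² = 0.064827 kg·m².
Rectangular plate: I_cm = (1/12)M(a²+b²) = (1/12)(2.87)[(1.24)² + (1.3)²] = 0.77193 kg·m²; centre at d = 0.34 m, so I = I_cm + Md² gives I = 0.77193 + (2.87)(0.34)² = 1.1037 kg·m².
Thin ring: I_cm = (1/2)MR² = (1/2)(1.34)(0.397)² = 0.1056 kg·m²; centre at d = 0.34 m, so I = I_cm + Md² gives I = 0.1056 + (1.34)(0.34)² = 0.2605 kg·m².
Total I = 1.7168 + 0.064827 + 1.1037 + 0.2605 = 3.1458 kg·m².

3.15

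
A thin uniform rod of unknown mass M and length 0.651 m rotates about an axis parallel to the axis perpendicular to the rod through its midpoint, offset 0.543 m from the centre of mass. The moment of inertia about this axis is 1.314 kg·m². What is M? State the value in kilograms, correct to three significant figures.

I = I_cm + Md² = (1/12)ML² + Md² = M·[0.0833333·(0.651)² + (0.543)²] = M·0.33017.
So M = 1.314 / 0.33017 = 3.9798 kg.

3.98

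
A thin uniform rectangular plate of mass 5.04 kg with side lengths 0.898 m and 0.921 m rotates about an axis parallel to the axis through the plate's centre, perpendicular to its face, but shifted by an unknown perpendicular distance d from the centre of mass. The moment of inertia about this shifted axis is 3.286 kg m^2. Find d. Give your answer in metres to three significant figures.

About the centre-of-mass axis, I_cm = (1/12)M(a²+b²) = (1/12)(5.04)[(0.898)² + (0.921)²] = 0.69495 kg m^2.
Parallel axis theorem: I = I_cm + Md², so Md² = 3.286 − 0.69495 = 2.591 kg m^2.
d = √(2.591 / 5.04) = 0.71701 m.

0.717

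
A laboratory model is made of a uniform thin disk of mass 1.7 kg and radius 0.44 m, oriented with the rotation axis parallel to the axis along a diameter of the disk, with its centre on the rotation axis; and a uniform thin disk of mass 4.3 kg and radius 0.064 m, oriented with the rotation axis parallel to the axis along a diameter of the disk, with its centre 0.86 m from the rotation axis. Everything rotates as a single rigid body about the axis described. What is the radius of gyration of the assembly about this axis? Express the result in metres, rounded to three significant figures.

0.738

Thin disk: I_cm = (1/4)MR² = (1/4)(1.7)(0.44)² = 0.08228 kg m^2; axis through the centre, so I = 0.08228 kg m^2.
Thin disk: I_cm = (1/4)MR² = (1/4)(4.3)(0.064)² = 0.0044032 kg m^2; centre at d = 0.86 m, so the parallel axis theorem gives I = 0.0044032 + (4.3)(0.86)² = 3.1847 kg m^2.
Total I = 3.267 kg m^2; total mass M = 6 kg.
k = √(I/M) = √(3.267/6) = 0.7379 m.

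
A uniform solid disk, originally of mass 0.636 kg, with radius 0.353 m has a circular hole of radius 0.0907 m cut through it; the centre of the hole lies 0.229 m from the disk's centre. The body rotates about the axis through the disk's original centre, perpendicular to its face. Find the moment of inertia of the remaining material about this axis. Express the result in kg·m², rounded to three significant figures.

0.0373

Unpierced body about its centre: I₀ = (1/2)MR² = (1/2)(0.636)(0.353)² = 0.039626 kg·m².
The removed disk has mass m = M·(r/R)² = (0.636)(0.0907/0.353)² = 0.041988 kg (same uniform areal density).
Its moment of inertia about the rotation axis (parallel-axis theorem): I_hole = (1/2)mr² + md² = (1/2)(0.041988)(0.0907)² + (0.041988)(0.229)² = 0.0023746 kg·m².
Treating the hole as negative mass, I = I₀ − I_hole = 0.039626 − 0.0023746 = 0.037251 kg·m².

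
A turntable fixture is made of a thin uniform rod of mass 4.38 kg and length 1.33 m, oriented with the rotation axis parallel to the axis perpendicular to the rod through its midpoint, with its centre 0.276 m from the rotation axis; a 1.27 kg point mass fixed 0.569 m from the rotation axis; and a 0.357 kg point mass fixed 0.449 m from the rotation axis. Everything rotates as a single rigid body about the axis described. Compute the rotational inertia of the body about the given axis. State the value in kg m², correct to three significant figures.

Thin rod: I_cm = (1/12)ML² = (1/12)(4.38)(1.33)² = 0.64565 kg m²; centre at d = 0.276 m, so the parallel axis theorem gives I = 0.64565 + (4.38)(0.276)² = 0.9793 kg m².
Point mass: I_cm = 0; centre at d = 0.569 m, so the parallel axis theorem gives I = 0 + (1.27)(0.569)² = 0.41118 kg m².
Point mass: I_cm = 0; centre at d = 0.449 m, so the parallel axis theorem gives I = 0 + (0.357)(0.449)² = 0.071972 kg m².
Total I = 0.9793 + 0.41118 + 0.071972 = 1.4624 kg m².

1.46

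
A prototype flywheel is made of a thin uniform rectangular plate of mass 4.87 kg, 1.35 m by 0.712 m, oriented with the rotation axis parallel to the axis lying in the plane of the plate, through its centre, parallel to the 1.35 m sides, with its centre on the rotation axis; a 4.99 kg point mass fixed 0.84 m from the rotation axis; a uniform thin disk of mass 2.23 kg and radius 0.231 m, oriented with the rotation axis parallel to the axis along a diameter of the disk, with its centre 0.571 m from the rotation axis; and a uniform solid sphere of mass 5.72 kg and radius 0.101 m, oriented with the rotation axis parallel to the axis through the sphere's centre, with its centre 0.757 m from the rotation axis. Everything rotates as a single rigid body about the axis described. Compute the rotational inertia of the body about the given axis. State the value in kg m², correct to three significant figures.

Rectangular plate: I_cm = (1/12)Mb² = (1/12)(4.87)(0.712)² = 0.20573 kg m²; axis through the centre, so I = 0.20573 kg m².
Point mass: I_cm = 0; centre at d = 0.84 m, so the parallel axis theorem gives I = 0 + (4.99)(0.84)² = 3.5209 kg m².
Thin disk: I_cm = (1/4)MR² = (1/4)(2.23)(0.231)² = 0.029749 kg m²; centre at d = 0.571 m, so the parallel axis theorem gives I = 0.029749 + (2.23)(0.571)² = 0.75682 kg m².
Solid sphere: I_cm = (2/5)MR² = (2/5)(5.72)(0.101)² = 0.02334 kg m²; centre at d = 0.757 m, so the parallel axis theorem gives I = 0.02334 + (5.72)(0.757)² = 3.3012 kg m².
Total I = 0.20573 + 3.5209 + 0.75682 + 3.3012 = 7.7847 kg m².

7.78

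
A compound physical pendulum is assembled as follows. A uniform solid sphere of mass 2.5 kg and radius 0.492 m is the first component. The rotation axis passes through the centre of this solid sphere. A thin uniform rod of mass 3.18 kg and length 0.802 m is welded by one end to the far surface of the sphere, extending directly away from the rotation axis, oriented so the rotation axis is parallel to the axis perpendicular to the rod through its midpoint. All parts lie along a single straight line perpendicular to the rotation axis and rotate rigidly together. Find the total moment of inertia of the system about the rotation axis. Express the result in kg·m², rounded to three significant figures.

2.95

Solid sphere: I_cm = (2/5)MR² = (2/5)(2.5)(0.492)² = 0.24206 kg·m²; axis through the centre, so I = 0.24206 kg·m².
Thin rod: I_cm = (1/12)ML² = (1/12)(3.18)(0.802)² = 0.17045 kg·m²; centre at d = 0.492 + 0.401 = 0.893 m, so I = I_cm + Md² gives I = 0.17045 + (3.18)(0.893)² = 2.7063 kg·m².
Total I = 0.24206 + 2.7063 = 2.9484 kg·m².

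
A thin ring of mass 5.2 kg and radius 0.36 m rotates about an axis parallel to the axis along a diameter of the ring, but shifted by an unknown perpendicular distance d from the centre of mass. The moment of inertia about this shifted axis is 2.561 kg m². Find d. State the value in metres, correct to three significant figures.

0.654

About the centre-of-mass axis, I_cm = (1/2)MR² = (1/2)(5.2)(0.36)² = 0.33696 kg m².
Parallel axis theorem: I = I_cm + Md², so Md² = 2.561 − 0.33696 = 2.224 kg m².
d = √(2.224 / 5.2) = 0.65399 m.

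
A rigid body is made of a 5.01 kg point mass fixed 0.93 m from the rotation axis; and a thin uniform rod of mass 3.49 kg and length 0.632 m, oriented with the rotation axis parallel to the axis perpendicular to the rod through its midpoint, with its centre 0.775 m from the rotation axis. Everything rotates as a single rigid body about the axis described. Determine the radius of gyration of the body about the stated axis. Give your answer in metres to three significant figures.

0.878

Point mass: I_cm = 0; centre at d = 0.93 m, so the parallel axis theorem gives I = 0 + (5.01)(0.93)² = 4.3331 kg m².
Thin rod: I_cm = (1/12)ML² = (1/12)(3.49)(0.632)² = 0.11617 kg m²; centre at d = 0.775 m, so the parallel axis theorem gives I = 0.11617 + (3.49)(0.775)² = 2.2123 kg m².
Total I = 6.5455 kg m²; total mass M = 8.5 kg.
k = √(I/M) = √(6.5455/8.5) = 0.87753 m.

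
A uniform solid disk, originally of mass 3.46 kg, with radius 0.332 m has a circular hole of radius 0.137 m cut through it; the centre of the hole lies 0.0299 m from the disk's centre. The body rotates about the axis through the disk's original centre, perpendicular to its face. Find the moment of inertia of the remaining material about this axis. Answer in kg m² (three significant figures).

Unpierced body about its centre: I₀ = (1/2)MR² = (1/2)(3.46)(0.332)² = 0.19069 kg m².
The removed disk has mass m = M·(r/R)² = (3.46)(0.137/0.332)² = 0.58917 kg (same uniform areal density).
Its moment of inertia about the rotation axis (parallel-axis theorem): I_hole = (1/2)mr² + md² = (1/2)(0.58917)(0.137)² + (0.58917)(0.0299)² = 0.0060558 kg m².
Treating the hole as negative mass, I = I₀ − I_hole = 0.19069 − 0.0060558 = 0.18463 kg m².

0.185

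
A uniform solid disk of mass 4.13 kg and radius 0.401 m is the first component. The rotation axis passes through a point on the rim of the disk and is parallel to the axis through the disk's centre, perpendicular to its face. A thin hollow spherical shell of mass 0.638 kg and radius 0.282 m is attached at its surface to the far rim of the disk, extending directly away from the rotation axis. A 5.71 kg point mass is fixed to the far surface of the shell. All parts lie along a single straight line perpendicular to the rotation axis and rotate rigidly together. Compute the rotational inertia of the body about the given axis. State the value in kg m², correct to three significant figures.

12.4

Solid disk: I_cm = (1/2)MR² = (1/2)(4.13)(0.401)² = 0.33205 kg m²; centre at d = 0.401 m, so the parallel axis theorem gives I = 0.33205 + (4.13)(0.401)² = 0.99616 kg m².
Spherical shell: I_cm = (2/3)MR² = (2/3)(0.638)(0.282)² = 0.033824 kg m²; centre at d = 0.401 + 0.401 + 0.282 = 1.084 m, so the parallel axis theorem gives I = 0.033824 + (0.638)(1.084)² = 0.78351 kg m².
Point mass: I_cm = 0; centre at d = 0.401 + 0.401 + 0.282 + 0.282 = 1.366 m, so the parallel axis theorem gives I = 0 + (5.71)(1.366)² = 10.655 kg m².
Total I = 0.99616 + 0.78351 + 10.655 = 12.434 kg m².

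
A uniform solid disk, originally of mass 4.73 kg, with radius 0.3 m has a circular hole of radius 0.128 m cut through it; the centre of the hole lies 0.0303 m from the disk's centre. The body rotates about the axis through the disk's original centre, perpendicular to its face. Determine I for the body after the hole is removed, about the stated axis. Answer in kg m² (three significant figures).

0.205

Unpierced body about its centre: I₀ = (1/2)MR² = (1/2)(4.73)(0.3)² = 0.21285 kg m².
The removed disk has mass m = M·(r/R)² = (4.73)(0.128/0.3)² = 0.86107 kg (same uniform areal density).
Its moment of inertia about the rotation axis (parallel-axis theorem): I_hole = (1/2)mr² + md² = (1/2)(0.86107)(0.128)² + (0.86107)(0.0303)² = 0.0078444 kg m².
Treating the hole as negative mass, I = I₀ − I_hole = 0.21285 − 0.0078444 = 0.20501 kg m².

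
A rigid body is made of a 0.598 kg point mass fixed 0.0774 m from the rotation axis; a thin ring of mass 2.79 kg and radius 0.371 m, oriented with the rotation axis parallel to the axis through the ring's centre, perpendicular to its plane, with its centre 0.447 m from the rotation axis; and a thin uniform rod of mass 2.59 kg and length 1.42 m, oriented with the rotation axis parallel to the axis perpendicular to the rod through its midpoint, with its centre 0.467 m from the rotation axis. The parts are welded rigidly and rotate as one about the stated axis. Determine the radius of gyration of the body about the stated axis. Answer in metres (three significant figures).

0.570

Point mass: I_cm = 0; centre at d = 0.0774 m, so the parallel axis theorem gives I = 0 + (0.598)(0.0774)² = 0.0035825 kg m^2.
Thin ring: I_cm = MR² = (2.79)(0.371)² = 0.38402 kg m^2; centre at d = 0.447 m, so the parallel axis theorem gives I = 0.38402 + (2.79)(0.447)² = 0.94149 kg m^2.
Thin rod: I_cm = (1/12)ML² = (1/12)(2.59)(1.42)² = 0.43521 kg m^2; centre at d = 0.467 m, so the parallel axis theorem gives I = 0.43521 + (2.59)(0.467)² = 1.0001 kg m^2.
Total I = 1.9451 kg m^2; total mass M = 5.978 kg.
k = √(I/M) = √(1.9451/5.978) = 0.57042 m.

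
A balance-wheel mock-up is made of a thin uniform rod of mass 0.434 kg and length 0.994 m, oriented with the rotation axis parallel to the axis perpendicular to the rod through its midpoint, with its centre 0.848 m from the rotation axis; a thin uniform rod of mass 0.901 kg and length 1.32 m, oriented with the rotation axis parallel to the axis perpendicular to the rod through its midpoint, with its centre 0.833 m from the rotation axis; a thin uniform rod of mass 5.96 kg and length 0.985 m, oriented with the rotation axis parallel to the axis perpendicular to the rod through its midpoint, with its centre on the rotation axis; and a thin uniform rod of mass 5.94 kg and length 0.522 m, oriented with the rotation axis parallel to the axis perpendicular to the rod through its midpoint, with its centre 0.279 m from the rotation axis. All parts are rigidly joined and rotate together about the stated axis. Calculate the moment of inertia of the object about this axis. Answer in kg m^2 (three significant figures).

Thin rod: I_cm = (1/12)ML² = (1/12)(0.434)(0.994)² = 0.035734 kg m^2; centre at d = 0.848 m, so the parallel axis theorem gives I = 0.035734 + (0.434)(0.848)² = 0.34783 kg m^2.
Thin rod: I_cm = (1/12)ML² = (1/12)(0.901)(1.32)² = 0.13083 kg m^2; centre at d = 0.833 m, so the parallel axis theorem gives I = 0.13083 + (0.901)(0.833)² = 0.75602 kg m^2.
Thin rod: I_cm = (1/12)ML² = (1/12)(5.96)(0.985)² = 0.48188 kg m^2; axis through the centre, so I = 0.48188 kg m^2.
Thin rod: I_cm = (1/12)ML² = (1/12)(5.94)(0.522)² = 0.13488 kg m^2; centre at d = 0.279 m, so the parallel axis theorem gives I = 0.13488 + (5.94)(0.279)² = 0.59726 kg m^2.
Total I = 0.34783 + 0.75602 + 0.48188 + 0.59726 = 2.183 kg m^2.

2.18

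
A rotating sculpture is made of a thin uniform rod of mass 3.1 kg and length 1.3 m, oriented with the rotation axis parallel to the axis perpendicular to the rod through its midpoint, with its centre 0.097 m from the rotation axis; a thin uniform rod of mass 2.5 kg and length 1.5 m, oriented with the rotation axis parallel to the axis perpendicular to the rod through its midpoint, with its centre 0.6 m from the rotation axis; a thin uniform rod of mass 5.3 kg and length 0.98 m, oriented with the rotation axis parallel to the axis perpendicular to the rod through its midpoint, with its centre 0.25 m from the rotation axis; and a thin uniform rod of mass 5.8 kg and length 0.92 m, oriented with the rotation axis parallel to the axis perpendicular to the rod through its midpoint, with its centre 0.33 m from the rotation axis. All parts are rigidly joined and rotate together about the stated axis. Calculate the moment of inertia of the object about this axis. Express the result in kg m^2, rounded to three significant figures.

3.63

Thin rod: I_cm = (1/12)ML² = (1/12)(3.1)(1.3)² = 0.43658 kg m^2; centre at d = 0.097 m, so the parallel axis theorem gives I = 0.43658 + (3.1)(0.097)² = 0.46575 kg m^2.
Thin rod: I_cm = (1/12)ML² = (1/12)(2.5)(1.5)² = 0.46875 kg m^2; centre at d = 0.6 m, so the parallel axis theorem gives I = 0.46875 + (2.5)(0.6)² = 1.3687 kg m^2.
Thin rod: I_cm = (1/12)ML² = (1/12)(5.3)(0.98)² = 0.42418 kg m^2; centre at d = 0.25 m, so the parallel axis theorem gives I = 0.42418 + (5.3)(0.25)² = 0.75543 kg m^2.
Thin rod: I_cm = (1/12)ML² = (1/12)(5.8)(0.92)² = 0.40909 kg m^2; centre at d = 0.33 m, so the parallel axis theorem gives I = 0.40909 + (5.8)(0.33)² = 1.0407 kg m^2.
Total I = 0.46575 + 1.3687 + 0.75543 + 1.0407 = 3.6306 kg m^2.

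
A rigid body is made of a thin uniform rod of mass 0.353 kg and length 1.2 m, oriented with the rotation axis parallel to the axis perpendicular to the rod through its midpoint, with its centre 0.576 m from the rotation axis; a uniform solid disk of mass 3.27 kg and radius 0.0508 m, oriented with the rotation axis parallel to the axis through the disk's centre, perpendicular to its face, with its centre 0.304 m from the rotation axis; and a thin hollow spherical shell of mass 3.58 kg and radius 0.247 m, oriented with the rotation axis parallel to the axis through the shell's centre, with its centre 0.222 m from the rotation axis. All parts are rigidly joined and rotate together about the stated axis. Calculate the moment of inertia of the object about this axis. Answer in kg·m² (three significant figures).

0.788

Thin rod: I_cm = (1/12)ML² = (1/12)(0.353)(1.2)² = 0.04236 kg·m²; centre at d = 0.576 m, so the parallel axis theorem gives I = 0.04236 + (0.353)(0.576)² = 0.15948 kg·m².
Solid disk: I_cm = (1/2)MR² = (1/2)(3.27)(0.0508)² = 0.0042193 kg·m²; centre at d = 0.304 m, so the parallel axis theorem gives I = 0.0042193 + (3.27)(0.304)² = 0.30642 kg·m².
Spherical shell: I_cm = (2/3)MR² = (2/3)(3.58)(0.247)² = 0.14561 kg·m²; centre at d = 0.222 m, so the parallel axis theorem gives I = 0.14561 + (3.58)(0.222)² = 0.32204 kg·m².
Total I = 0.15948 + 0.30642 + 0.32204 = 0.78794 kg·m².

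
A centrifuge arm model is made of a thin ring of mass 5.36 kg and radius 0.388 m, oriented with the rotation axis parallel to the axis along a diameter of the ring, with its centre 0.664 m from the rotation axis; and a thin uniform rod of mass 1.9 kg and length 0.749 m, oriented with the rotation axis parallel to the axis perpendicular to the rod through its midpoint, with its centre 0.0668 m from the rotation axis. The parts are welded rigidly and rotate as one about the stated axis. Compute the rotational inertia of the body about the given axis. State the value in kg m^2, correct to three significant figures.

2.86

Thin ring: I_cm = (1/2)MR² = (1/2)(5.36)(0.388)² = 0.40346 kg m^2; centre at d = 0.664 m, so I = I_cm + Md² gives I = 0.40346 + (5.36)(0.664)² = 2.7667 kg m^2.
Thin rod: I_cm = (1/12)ML² = (1/12)(1.9)(0.749)² = 0.088825 kg m^2; centre at d = 0.0668 m, so I = I_cm + Md² gives I = 0.088825 + (1.9)(0.0668)² = 0.097303 kg m^2.
Total I = 2.7667 + 0.097303 = 2.864 kg m^2.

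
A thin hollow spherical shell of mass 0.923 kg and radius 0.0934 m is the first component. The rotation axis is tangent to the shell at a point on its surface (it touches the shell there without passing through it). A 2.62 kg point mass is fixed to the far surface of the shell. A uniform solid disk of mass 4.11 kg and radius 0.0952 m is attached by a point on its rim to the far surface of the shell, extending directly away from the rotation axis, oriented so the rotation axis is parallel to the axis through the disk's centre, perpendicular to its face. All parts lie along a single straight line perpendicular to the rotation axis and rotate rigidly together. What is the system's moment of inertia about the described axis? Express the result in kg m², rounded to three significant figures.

0.450

Spherical shell: I_cm = (2/3)MR² = (2/3)(0.923)(0.0934)² = 0.0053679 kg m²; centre at d = 0.0934 m, so I = I_cm + Md² gives I = 0.0053679 + (0.923)(0.0934)² = 0.01342 kg m².
Point mass: I_cm = 0; centre at d = 0.0934 + 0.0934 = 0.1868 m, so I = I_cm + Md² gives I = 0 + (2.62)(0.1868)² = 0.091423 kg m².
Solid disk: I_cm = (1/2)MR² = (1/2)(4.11)(0.0952)² = 0.018625 kg m²; centre at d = 0.0934 + 0.0934 + 0.0952 = 0.282 m, so I = I_cm + Md² gives I = 0.018625 + (4.11)(0.282)² = 0.34547 kg m².
Total I = 0.01342 + 0.091423 + 0.34547 = 0.45031 kg m².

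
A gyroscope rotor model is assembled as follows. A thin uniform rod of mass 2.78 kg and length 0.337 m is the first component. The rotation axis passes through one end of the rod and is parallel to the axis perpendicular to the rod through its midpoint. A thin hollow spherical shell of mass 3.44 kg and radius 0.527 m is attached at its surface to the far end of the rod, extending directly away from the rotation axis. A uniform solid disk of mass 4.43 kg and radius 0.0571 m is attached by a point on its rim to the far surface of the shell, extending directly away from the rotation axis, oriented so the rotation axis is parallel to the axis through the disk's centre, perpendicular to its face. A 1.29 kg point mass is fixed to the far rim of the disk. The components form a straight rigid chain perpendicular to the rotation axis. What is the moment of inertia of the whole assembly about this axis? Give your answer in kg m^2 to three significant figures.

Thin rod: I_cm = (1/12)ML² = (1/12)(2.78)(0.337)² = 0.02631 kg m^2; centre at d = 0.1685 m, so I = I_cm + Md² gives I = 0.02631 + (2.78)(0.1685)² = 0.10524 kg m^2.
Spherical shell: I_cm = (2/3)MR² = (2/3)(3.44)(0.527)² = 0.63693 kg m^2; centre at d = 0.1685 + 0.1685 + 0.527 = 0.864 m, so I = I_cm + Md² gives I = 0.63693 + (3.44)(0.864)² = 3.2049 kg m^2.
Solid disk: I_cm = (1/2)MR² = (1/2)(4.43)(0.0571)² = 0.0072218 kg m^2; centre at d = 0.1685 + 0.1685 + 0.527 + 0.527 + 0.0571 = 1.4481 m, so I = I_cm + Md² gives I = 0.0072218 + (4.43)(1.4481)² = 9.2969 kg m^2.
Point mass: I_cm = 0; centre at d = 0.1685 + 0.1685 + 0.527 + 0.527 + 0.0571 + 0.0571 = 1.5052 m, so I = I_cm + Md² gives I = 0 + (1.29)(1.5052)² = 2.9227 kg m^2.
Total I = 0.10524 + 3.2049 + 9.2969 + 2.9227 = 15.53 kg m^2.

15.5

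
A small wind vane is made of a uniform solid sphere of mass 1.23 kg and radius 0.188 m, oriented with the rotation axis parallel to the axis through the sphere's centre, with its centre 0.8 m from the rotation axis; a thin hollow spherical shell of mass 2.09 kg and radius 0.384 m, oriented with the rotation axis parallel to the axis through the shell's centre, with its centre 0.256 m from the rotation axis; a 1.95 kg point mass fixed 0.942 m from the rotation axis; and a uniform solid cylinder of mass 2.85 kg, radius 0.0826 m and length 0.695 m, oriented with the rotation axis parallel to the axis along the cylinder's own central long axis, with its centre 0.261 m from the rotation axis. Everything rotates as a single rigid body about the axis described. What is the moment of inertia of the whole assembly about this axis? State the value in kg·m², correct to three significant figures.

Solid sphere: I_cm = (2/5)MR² = (2/5)(1.23)(0.188)² = 0.017389 kg·m²; centre at d = 0.8 m, so the parallel axis theorem gives I = 0.017389 + (1.23)(0.8)² = 0.80459 kg·m².
Spherical shell: I_cm = (2/3)MR² = (2/3)(2.09)(0.384)² = 0.20546 kg·m²; centre at d = 0.256 m, so the parallel axis theorem gives I = 0.20546 + (2.09)(0.256)² = 0.34243 kg·m².
Point mass: I_cm = 0; centre at d = 0.942 m, so the parallel axis theorem gives I = 0 + (1.95)(0.942)² = 1.7304 kg·m².
Solid cylinder: I_cm = (1/2)MR² = (1/2)(2.85)(0.0826)² = 0.0097224 kg·m²; centre at d = 0.261 m, so the parallel axis theorem gives I = 0.0097224 + (2.85)(0.261)² = 0.20387 kg·m².
Total I = 0.80459 + 0.34243 + 1.7304 + 0.20387 = 3.0812 kg·m².

3.08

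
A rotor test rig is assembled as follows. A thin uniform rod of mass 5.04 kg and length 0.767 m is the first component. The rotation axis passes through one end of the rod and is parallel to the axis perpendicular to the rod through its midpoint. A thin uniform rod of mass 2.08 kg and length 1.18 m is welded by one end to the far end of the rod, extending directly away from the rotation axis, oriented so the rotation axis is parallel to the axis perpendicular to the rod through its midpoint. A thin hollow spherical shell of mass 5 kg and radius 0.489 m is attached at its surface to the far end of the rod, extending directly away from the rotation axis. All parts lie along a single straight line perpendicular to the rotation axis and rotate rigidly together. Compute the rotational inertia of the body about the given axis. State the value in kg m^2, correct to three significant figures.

Thin rod: I_cm = (1/12)ML² = (1/12)(5.04)(0.767)² = 0.24708 kg m^2; centre at d = 0.3835 m, so I = I_cm + Md² gives I = 0.24708 + (5.04)(0.3835)² = 0.98833 kg m^2.
Thin rod: I_cm = (1/12)ML² = (1/12)(2.08)(1.18)² = 0.24135 kg m^2; centre at d = 0.3835 + 0.3835 + 0.59 = 1.357 m, so I = I_cm + Md² gives I = 0.24135 + (2.08)(1.357)² = 4.0716 kg m^2.
Spherical shell: I_cm = (2/3)MR² = (2/3)(5)(0.489)² = 0.79707 kg m^2; centre at d = 0.3835 + 0.3835 + 0.59 + 0.59 + 0.489 = 2.436 m, so I = I_cm + Md² gives I = 0.79707 + (5)(2.436)² = 30.468 kg m^2.
Total I = 0.98833 + 4.0716 + 30.468 = 35.527 kg m^2.

35.5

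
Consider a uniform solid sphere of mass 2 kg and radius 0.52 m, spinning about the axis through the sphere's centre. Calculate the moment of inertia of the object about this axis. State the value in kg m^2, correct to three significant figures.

I_cm = (2/5)MR² = (2/5)(2)(0.52)² = 0.21632 kg m^2; axis through the centre, so I = 0.21632 kg m^2.

0.216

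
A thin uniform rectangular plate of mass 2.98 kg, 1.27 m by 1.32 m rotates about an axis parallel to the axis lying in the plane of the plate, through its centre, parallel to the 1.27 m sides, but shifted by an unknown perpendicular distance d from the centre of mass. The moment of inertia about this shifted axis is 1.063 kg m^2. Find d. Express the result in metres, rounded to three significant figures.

0.460

About the centre-of-mass axis, I_cm = (1/12)Mb² = (1/12)(2.98)(1.32)² = 0.4327 kg m^2.
Parallel axis theorem: I = I_cm + Md², so Md² = 1.063 − 0.4327 = 0.6303 kg m^2.
d = √(0.6303 / 2.98) = 0.4599 m.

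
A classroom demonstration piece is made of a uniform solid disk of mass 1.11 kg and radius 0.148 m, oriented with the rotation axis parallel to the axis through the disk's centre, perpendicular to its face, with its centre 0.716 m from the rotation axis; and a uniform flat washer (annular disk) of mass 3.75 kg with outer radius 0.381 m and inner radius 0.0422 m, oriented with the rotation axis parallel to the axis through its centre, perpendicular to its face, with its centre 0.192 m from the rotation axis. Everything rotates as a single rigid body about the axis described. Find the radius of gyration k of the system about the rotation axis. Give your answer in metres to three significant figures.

0.452

Solid disk: I_cm = (1/2)MR² = (1/2)(1.11)(0.148)² = 0.012157 kg m^2; centre at d = 0.716 m, so I = I_cm + Md² gives I = 0.012157 + (1.11)(0.716)² = 0.5812 kg m^2.
Annular disk: I_cm = (1/2)M(R²+r²) = (1/2)(3.75)[(0.381)² + (0.0422)²] = 0.27552 kg m^2; centre at d = 0.192 m, so I = I_cm + Md² gives I = 0.27552 + (3.75)(0.192)² = 0.41376 kg m^2.
Total I = 0.99496 kg m^2; total mass M = 4.86 kg.
k = √(I/M) = √(0.99496/4.86) = 0.45246 m.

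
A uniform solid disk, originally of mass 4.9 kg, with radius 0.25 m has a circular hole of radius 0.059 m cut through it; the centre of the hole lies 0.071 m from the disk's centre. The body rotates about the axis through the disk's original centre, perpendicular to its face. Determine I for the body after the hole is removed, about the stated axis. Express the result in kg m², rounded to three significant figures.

0.151

Unpierced body about its centre: I₀ = (1/2)MR² = (1/2)(4.9)(0.25)² = 0.15313 kg m².
The removed disk has mass m = M·(r/R)² = (4.9)(0.059/0.25)² = 0.27291 kg (same uniform areal density).
Its moment of inertia about the rotation axis (parallel-axis theorem): I_hole = (1/2)mr² + md² = (1/2)(0.27291)(0.059)² + (0.27291)(0.071)² = 0.0018507 kg m².
Treating the hole as negative mass, I = I₀ − I_hole = 0.15313 − 0.0018507 = 0.15127 kg m².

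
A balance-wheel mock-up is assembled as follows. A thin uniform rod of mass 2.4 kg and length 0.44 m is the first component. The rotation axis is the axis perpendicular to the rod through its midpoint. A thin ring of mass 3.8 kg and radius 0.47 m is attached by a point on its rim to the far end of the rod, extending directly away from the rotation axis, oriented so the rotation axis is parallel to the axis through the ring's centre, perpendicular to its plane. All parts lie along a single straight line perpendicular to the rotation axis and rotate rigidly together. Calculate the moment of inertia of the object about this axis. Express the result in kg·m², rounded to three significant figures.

Thin rod: I_cm = (1/12)ML² = (1/12)(2.4)(0.44)² = 0.03872 kg·m²; axis through the centre, so I = 0.03872 kg·m².
Thin ring: I_cm = MR² = (3.8)(0.47)² = 0.83942 kg·m²; centre at d = 0.22 + 0.47 = 0.69 m, so the parallel axis theorem gives I = 0.83942 + (3.8)(0.69)² = 2.6486 kg·m².
Total I = 0.03872 + 2.6486 = 2.6873 kg·m².

2.69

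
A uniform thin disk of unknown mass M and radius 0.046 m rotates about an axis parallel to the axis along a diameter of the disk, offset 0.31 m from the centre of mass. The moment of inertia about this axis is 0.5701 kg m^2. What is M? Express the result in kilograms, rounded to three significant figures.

I = I_cm + Md² = (1/4)MR² + Md² = M·[0.25·(0.046)² + (0.31)²] = M·0.096629.
So M = 0.5701 / 0.096629 = 5.8999 kg.

5.90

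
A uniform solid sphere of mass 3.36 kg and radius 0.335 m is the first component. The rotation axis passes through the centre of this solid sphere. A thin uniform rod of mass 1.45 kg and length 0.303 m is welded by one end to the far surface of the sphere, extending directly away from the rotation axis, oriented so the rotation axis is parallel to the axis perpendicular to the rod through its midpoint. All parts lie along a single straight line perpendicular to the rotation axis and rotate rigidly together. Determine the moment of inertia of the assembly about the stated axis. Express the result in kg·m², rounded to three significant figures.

Solid sphere: I_cm = (2/5)MR² = (2/5)(3.36)(0.335)² = 0.15083 kg·m²; axis through the centre, so I = 0.15083 kg·m².
Thin rod: I_cm = (1/12)ML² = (1/12)(1.45)(0.303)² = 0.011094 kg·m²; centre at d = 0.335 + 0.1515 = 0.4865 m, so the parallel axis theorem gives I = 0.011094 + (1.45)(0.4865)² = 0.35428 kg·m².
Total I = 0.15083 + 0.35428 = 0.50511 kg·m².

0.505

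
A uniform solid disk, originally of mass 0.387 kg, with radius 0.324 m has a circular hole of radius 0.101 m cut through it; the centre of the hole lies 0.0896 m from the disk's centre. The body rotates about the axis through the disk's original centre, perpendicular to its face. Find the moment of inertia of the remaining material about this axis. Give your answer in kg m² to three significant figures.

0.0198

Unpierced body about its centre: I₀ = (1/2)MR² = (1/2)(0.387)(0.324)² = 0.020313 kg m².
The removed disk has mass m = M·(r/R)² = (0.387)(0.101/0.324)² = 0.037607 kg (same uniform areal density).
Its moment of inertia about the rotation axis (parallel-axis theorem): I_hole = (1/2)mr² + md² = (1/2)(0.037607)(0.101)² + (0.037607)(0.0896)² = 0.00049372 kg m².
Treating the hole as negative mass, I = I₀ − I_hole = 0.020313 − 0.00049372 = 0.019819 kg m².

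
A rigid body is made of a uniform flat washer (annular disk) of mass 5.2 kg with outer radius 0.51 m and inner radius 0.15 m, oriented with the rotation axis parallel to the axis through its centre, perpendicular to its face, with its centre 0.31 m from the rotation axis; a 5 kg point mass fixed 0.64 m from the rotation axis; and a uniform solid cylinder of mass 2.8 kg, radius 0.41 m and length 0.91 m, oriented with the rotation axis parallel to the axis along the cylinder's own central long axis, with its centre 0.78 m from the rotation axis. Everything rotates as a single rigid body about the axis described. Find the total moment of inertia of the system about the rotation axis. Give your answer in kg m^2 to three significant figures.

5.22

Annular disk: I_cm = (1/2)M(R²+r²) = (1/2)(5.2)[(0.51)² + (0.15)²] = 0.73476 kg m^2; centre at d = 0.31 m, so the parallel axis theorem gives I = 0.73476 + (5.2)(0.31)² = 1.2345 kg m^2.
Point mass: I_cm = 0; centre at d = 0.64 m, so the parallel axis theorem gives I = 0 + (5)(0.64)² = 2.048 kg m^2.
Solid cylinder: I_cm = (1/2)MR² = (1/2)(2.8)(0.41)² = 0.23534 kg m^2; centre at d = 0.78 m, so the parallel axis theorem gives I = 0.23534 + (2.8)(0.78)² = 1.9389 kg m^2.
Total I = 1.2345 + 2.048 + 1.9389 = 5.2213 kg m^2.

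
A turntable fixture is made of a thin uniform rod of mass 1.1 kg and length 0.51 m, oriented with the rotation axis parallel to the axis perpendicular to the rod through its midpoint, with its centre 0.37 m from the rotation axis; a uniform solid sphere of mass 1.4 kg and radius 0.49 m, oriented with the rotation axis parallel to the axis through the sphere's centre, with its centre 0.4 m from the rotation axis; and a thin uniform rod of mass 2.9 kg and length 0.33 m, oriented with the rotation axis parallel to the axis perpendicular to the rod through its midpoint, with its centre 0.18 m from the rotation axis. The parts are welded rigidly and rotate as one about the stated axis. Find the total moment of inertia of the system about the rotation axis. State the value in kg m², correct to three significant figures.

0.653

Thin rod: I_cm = (1/12)ML² = (1/12)(1.1)(0.51)² = 0.023843 kg m²; centre at d = 0.37 m, so I = I_cm + Md² gives I = 0.023843 + (1.1)(0.37)² = 0.17443 kg m².
Solid sphere: I_cm = (2/5)MR² = (2/5)(1.4)(0.49)² = 0.13446 kg m²; centre at d = 0.4 m, so I = I_cm + Md² gives I = 0.13446 + (1.4)(0.4)² = 0.35846 kg m².
Thin rod: I_cm = (1/12)ML² = (1/12)(2.9)(0.33)² = 0.026318 kg m²; centre at d = 0.18 m, so I = I_cm + Md² gives I = 0.026318 + (2.9)(0.18)² = 0.12028 kg m².
Total I = 0.17443 + 0.35846 + 0.12028 = 0.65317 kg m².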